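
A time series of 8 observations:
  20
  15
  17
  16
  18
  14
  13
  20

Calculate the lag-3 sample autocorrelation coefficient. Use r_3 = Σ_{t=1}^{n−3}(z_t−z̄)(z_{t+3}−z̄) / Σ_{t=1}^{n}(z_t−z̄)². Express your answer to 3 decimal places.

Mean z̄ = (20 + 15 + 17 + 16 + 18 + 14 + 13 + 20)/8 = 16.6250
Σ(z_t−z̄)(z_{t+3}−z̄) = (-2.1094) + (-2.2344) + (-0.9844) + (2.2656) + (4.6406) = 1.5781
Denominator Σ(z_t−z̄)² = 47.8750
r_3 = 1.5781 / 47.8750 = 0.033

0.033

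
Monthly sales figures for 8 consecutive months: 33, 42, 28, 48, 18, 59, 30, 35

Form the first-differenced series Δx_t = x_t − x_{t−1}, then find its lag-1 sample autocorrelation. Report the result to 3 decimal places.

-0.865

First differences Δx: 9, -14, 20, -30, 41, -29, 5
Mean of differences = 0.2857
Numerator Σ(Δx_t−Δx̄)(Δx_{t+1}−Δx̄) = -3566.6531
Denominator Σ(Δx_t−Δx̄)² = 4123.4286
r_1(Δx) = -3566.6531 / 4123.4286 = -0.865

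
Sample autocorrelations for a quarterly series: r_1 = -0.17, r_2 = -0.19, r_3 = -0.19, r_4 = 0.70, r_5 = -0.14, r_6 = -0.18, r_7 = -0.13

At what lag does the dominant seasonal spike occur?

4

The largest autocorrelation is r_4 = 0.70; the remaining lags stay at or below -0.13.
The dominant spike at lag 4 indicates a seasonal period of 4.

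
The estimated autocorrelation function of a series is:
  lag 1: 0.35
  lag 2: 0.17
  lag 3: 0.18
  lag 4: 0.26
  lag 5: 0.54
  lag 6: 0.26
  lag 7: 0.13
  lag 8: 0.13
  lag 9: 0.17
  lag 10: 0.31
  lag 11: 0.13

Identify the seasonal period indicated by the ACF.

5

The largest autocorrelation is r_5 = 0.54; the remaining lags stay at or below 0.35. The elevated value at lag 1 (0.35), dropping to 0.17 at lag 2, reflects decaying short-term dependence rather than seasonality.
The dominant spike at lag 5 indicates a seasonal period of 5.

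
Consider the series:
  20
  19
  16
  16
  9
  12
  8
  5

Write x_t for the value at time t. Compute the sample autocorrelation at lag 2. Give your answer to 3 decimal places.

Mean x̄ = (20 + 19 + 16 + 16 + 9 + 12 + 8 + 5)/8 = 13.1250
Deviations from mean: 6.8750, 5.8750, 2.8750, 2.8750, -4.1250, -1.1250, -5.1250, -8.1250
Numerator Σ_{t=1}^{6}(x_t−x̄)(x_{t+2}−x̄) = 51.8438
Denominator Σ(x_t−x̄)² = 208.8750
r_2 = 51.8438 / 208.8750 = 0.248

0.248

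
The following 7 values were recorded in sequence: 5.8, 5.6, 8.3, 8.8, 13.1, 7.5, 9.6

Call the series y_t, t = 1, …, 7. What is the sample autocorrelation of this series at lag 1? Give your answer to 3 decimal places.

0.105

Mean ȳ = (5.8 + 5.6 + 8.3 + 8.8 + 13.1 + 7.5 + 9.6)/7 = 8.3857
Deviations from mean: -2.5857, -2.7857, -0.0857, 0.4143, 4.7143, -0.8857, 1.2143
Σ(y_t−ȳ)(y_{t+1}−ȳ) = (7.2031) + (0.2388) + (-0.0355) + (1.9531) + (-4.1755) + (-1.0755) = 4.1084
Denominator Σ(y_t−ȳ)² = 39.1086
r_1 = 4.1084 / 39.1086 = 0.105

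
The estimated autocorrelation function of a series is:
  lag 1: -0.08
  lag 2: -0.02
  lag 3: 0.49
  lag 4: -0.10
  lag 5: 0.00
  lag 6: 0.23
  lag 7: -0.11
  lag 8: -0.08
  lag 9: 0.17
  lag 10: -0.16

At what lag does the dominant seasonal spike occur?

The largest autocorrelation is r_3 = 0.49, with weaker echoes at lags 6 (0.23) and 9 (0.17); the remaining lags stay at or below 0.00.
The dominant spike at lag 3 indicates a seasonal period of 3.

3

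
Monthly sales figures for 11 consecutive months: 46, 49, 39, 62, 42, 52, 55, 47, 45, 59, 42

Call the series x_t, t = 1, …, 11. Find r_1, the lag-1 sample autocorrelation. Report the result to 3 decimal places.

-0.623

Mean x̄ = (46 + 49 + 39 + 62 + 42 + 52 + 55 + 47 + 45 + 59 + 42)/11 = 48.9091
Numerator Σ_{t=1}^{10}(x_t−x̄)(x_{t+1}−x̄) = -337.1901
Denominator Σ(x_t−x̄)² = 540.9091
r_1 = -337.1901 / 540.9091 = -0.623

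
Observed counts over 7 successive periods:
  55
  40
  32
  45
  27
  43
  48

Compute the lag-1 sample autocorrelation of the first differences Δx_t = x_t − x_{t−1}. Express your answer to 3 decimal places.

-0.402

First differences Δx: -15, -8, 13, -18, 16, 5
Mean of differences = -1.1667
Numerator Σ(Δx_t−Δx̄)(Δx_{t+1}−Δx̄) = -423.8611
Denominator Σ(Δx_t−Δx̄)² = 1054.8333
r_1(Δx) = -423.8611 / 1054.8333 = -0.402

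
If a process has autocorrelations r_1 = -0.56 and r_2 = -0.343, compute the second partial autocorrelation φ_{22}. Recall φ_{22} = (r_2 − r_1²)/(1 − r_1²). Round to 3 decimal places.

-0.957

φ_{22} = (r_2 − r_1²) / (1 − r_1²)
r_1² = (-0.56)² = 0.3136
Numerator = -0.343 − 0.3136 = -0.6566; denominator = 1 − 0.3136 = 0.6864
φ_{22} = -0.6566 / 0.6864 = -0.957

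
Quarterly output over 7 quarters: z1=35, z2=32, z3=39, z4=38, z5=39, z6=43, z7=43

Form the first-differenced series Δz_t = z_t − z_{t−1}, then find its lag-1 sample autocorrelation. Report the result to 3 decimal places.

First differences Δz: -3, 7, -1, 1, 4, 0
Mean of differences = 1.3333
Numerator Σ(Δz_t−Δz̄)(Δz_{t+1}−Δz̄) = -41.4444
Denominator Σ(Δz_t−Δz̄)² = 65.3333
r_1(Δz) = -41.4444 / 65.3333 = -0.634

-0.634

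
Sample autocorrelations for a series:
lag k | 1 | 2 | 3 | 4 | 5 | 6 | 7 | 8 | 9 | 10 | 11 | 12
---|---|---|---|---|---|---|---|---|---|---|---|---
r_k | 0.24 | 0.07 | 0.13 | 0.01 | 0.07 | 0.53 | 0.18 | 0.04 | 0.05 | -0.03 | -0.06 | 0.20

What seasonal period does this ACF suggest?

6

The largest autocorrelation is r_6 = 0.53; the remaining lags stay at or below 0.24. The elevated value at lag 1 (0.24), dropping to 0.07 at lag 2, reflects decaying short-term dependence rather than seasonality.
The dominant spike at lag 6 indicates a seasonal period of 6.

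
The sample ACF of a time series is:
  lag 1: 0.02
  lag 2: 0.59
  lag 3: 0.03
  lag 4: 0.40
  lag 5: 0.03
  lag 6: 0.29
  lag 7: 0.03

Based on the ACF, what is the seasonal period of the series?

2

The largest autocorrelation is r_2 = 0.59, with weaker echoes at lags 4 (0.40) and 6 (0.29); the remaining lags stay at or below 0.03.
The dominant spike at lag 2 indicates a seasonal period of 2.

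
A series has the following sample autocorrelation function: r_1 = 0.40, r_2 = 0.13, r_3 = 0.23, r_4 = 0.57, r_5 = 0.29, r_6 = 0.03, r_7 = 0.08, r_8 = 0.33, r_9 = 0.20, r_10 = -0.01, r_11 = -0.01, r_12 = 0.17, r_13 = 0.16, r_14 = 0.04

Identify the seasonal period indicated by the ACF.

The largest autocorrelation is r_4 = 0.57; the remaining lags stay at or below 0.40. The elevated value at lag 1 (0.40), dropping to 0.13 at lag 2, reflects decaying short-term dependence rather than seasonality.
The dominant spike at lag 4 indicates a seasonal period of 4.

4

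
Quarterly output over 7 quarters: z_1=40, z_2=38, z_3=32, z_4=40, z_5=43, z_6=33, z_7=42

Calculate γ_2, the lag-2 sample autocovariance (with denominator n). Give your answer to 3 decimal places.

-4.636

Mean z̄ = (40 + 38 + 32 + 40 + 43 + 33 + 42)/7 = 38.2857
Deviations: 1.7143, -0.2857, -6.2857, 1.7143, 4.7143, -5.2857, 3.7143
Σ_{t=1}^{5}(z_t−z̄)(z_{t+2}−z̄) = -32.4490
γ_2 = -32.4490 / 7 = -4.636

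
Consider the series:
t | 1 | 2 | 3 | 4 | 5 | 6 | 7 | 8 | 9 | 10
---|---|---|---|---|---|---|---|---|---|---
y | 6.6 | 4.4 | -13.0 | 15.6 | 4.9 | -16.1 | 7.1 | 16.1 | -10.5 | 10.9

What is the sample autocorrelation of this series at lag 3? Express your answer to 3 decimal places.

0.585

Mean ȳ = (6.6 + 4.4 − 13.0 + 15.6 + 4.9 − 16.1 + 7.1 + 16.1 − 10.5 + 10.9)/10 = 2.6000
Σ(y_t−ȳ)(y_{t+3}−ȳ) = (52.0000) + (4.1400) + (291.7200) + (58.5000) + (31.0500) + (244.9700) + (37.3500) = 719.7300
Denominator Σ(y_t−ȳ)² = 1229.5800
r_3 = 719.7300 / 1229.5800 = 0.585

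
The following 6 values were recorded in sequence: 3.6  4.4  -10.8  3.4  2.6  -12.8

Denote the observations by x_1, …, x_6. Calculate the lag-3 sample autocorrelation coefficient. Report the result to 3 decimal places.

Mean x̄ = (3.6 + 4.4 − 10.8 + 3.4 + 2.6 − 12.8)/6 = -1.6000
Deviations from mean: 5.2000, 6.0000, -9.2000, 5.0000, 4.2000, -11.2000
Σ(x_t−x̄)(x_{t+3}−x̄) = (26.0000) + (25.2000) + (103.0400) = 154.2400
Denominator Σ(x_t−x̄)² = 315.7600
r_3 = 154.2400 / 315.7600 = 0.488

0.488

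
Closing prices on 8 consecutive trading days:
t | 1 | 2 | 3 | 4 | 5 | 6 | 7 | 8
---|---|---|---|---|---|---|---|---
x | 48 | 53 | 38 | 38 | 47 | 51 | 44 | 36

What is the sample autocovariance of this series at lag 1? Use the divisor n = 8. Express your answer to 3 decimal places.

Mean x̄ = (48 + 53 + 38 + 38 + 47 + 51 + 44 + 36)/8 = 44.3750
Deviations: 3.6250, 8.6250, -6.3750, -6.3750, 2.6250, 6.6250, -0.3750, -8.3750
Σ_{t=1}^{7}(x_t−x̄)(x_{t+1}−x̄) = 18.2344
γ_1 = 18.2344 / 8 = 2.279

2.279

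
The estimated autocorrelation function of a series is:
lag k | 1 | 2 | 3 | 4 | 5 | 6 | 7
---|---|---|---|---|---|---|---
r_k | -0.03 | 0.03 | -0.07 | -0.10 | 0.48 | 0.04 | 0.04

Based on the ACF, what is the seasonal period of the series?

5

The largest autocorrelation is r_5 = 0.48; the remaining lags stay at or below 0.04.
The dominant spike at lag 5 indicates a seasonal period of 5.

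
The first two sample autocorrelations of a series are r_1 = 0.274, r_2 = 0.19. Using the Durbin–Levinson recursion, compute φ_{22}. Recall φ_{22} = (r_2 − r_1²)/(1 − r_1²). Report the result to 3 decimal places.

φ_{22} = (r_2 − r_1²) / (1 − r_1²)
r_1² = (0.274)² = 0.075076
Numerator = 0.19 − 0.0751 = 0.1149; denominator = 1 − 0.0751 = 0.9249
φ_{22} = 0.1149 / 0.9249 = 0.124

0.124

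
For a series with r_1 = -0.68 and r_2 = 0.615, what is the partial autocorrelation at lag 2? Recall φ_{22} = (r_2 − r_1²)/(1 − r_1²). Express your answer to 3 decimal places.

φ_{22} = (r_2 − r_1²) / (1 − r_1²)
r_1² = (-0.68)² = 0.4624
Numerator = 0.615 − 0.4624 = 0.1526; denominator = 1 − 0.4624 = 0.5376
φ_{22} = 0.1526 / 0.5376 = 0.284

0.284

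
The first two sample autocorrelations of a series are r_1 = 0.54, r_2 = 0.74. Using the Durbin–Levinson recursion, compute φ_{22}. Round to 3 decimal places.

0.633

φ_{22} = (r_2 − r_1²) / (1 − r_1²)
r_1² = (0.54)² = 0.2916
Numerator = 0.74 − 0.2916 = 0.4484; denominator = 1 − 0.2916 = 0.7084
φ_{22} = 0.4484 / 0.7084 = 0.633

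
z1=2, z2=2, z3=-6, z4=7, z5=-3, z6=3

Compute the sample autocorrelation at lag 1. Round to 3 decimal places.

-0.755

Mean z̄ = (2 + 2 − 6 + 7 − 3 + 3)/6 = 0.8333
Deviations from mean: 1.1667, 1.1667, -6.8333, 6.1667, -3.8333, 2.1667
Σ(z_t−z̄)(z_{t+1}−z̄) = (1.3611) + (-7.9722) + (-42.1389) + (-23.6389) + (-8.3056) = -80.6944
Denominator Σ(z_t−z̄)² = 106.8333
r_1 = -80.6944 / 106.8333 = -0.755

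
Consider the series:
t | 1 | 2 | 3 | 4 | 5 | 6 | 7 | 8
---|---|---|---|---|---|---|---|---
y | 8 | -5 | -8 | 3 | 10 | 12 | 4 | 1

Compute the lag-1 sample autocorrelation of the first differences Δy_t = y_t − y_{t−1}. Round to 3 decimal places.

0.270

First differences Δy: -13, -3, 11, 7, 2, -8, -3
Mean of differences = -1.0000
Numerator Σ(Δy_t−Δȳ)(Δy_{t+1}−Δȳ) = 113.0000
Denominator Σ(Δy_t−Δȳ)² = 418.0000
r_1(Δy) = 113.0000 / 418.0000 = 0.270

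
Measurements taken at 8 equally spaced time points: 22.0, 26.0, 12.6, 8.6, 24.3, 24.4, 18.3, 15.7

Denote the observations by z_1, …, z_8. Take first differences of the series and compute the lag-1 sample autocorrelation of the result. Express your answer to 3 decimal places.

First differences Δz: 4.0, -13.4, -4.0, 15.7, 0.1, -6.1, -2.6
Mean of differences = -0.9000
Numerator Σ(Δz_t−Δz̄)(Δz_{t+1}−Δz̄) = -53.7200
Denominator Σ(Δz_t−Δz̄)² = 496.3600
r_1(Δz) = -53.7200 / 496.3600 = -0.108

-0.108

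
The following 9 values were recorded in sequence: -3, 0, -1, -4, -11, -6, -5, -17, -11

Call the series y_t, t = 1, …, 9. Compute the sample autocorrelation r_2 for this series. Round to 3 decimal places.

Mean ȳ = (-3 + 0 − 1 − 4 − 11 − 6 − 5 − 17 − 11)/9 = -6.4444
Numerator Σ_{t=1}^{7}(y_t−ȳ)(y_{t+2}−ȳ) = -7.0617
Denominator Σ(y_t−ȳ)² = 244.2222
r_2 = -7.0617 / 244.2222 = -0.029

-0.029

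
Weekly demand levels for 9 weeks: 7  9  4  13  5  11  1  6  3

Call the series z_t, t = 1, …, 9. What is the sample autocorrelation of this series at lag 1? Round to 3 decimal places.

Mean z̄ = (7 + 9 + 4 + 13 + 5 + 11 + 1 + 6 + 3)/9 = 6.5556
Numerator Σ_{t=1}^{8}(z_t−z̄)(z_{t+1}−z̄) = -58.1975
Denominator Σ(z_t−z̄)² = 120.2222
r_1 = -58.1975 / 120.2222 = -0.484

-0.484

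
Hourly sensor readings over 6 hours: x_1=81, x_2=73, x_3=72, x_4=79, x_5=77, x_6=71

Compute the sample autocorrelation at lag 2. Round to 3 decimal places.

-0.587

Mean x̄ = (81 + 73 + 72 + 79 + 77 + 71)/6 = 75.5000
Deviations from mean: 5.5000, -2.5000, -3.5000, 3.5000, 1.5000, -4.5000
Numerator Σ_{t=1}^{4}(x_t−x̄)(x_{t+2}−x̄) = -49.0000
Denominator Σ(x_t−x̄)² = 83.5000
r_2 = -49.0000 / 83.5000 = -0.587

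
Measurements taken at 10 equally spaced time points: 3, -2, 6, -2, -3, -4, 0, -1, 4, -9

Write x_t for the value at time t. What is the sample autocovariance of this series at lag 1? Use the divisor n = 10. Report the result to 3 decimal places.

-5.424

Mean x̄ = (3 − 2 + 6 − 2 − 3 − 4 + 0 − 1 + 4 − 9)/10 = -0.8000
Σ_{t=1}^{9}(x_t−x̄)(x_{t+1}−x̄) = -54.2400
γ_1 = -54.2400 / 10 = -5.424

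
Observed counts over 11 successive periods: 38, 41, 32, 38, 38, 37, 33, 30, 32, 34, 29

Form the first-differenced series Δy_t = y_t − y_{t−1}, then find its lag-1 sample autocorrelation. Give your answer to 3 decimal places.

First differences Δy: 3, -9, 6, 0, -1, -4, -3, 2, 2, -5
Mean of differences = -0.9000
Numerator Σ(Δy_t−Δȳ)(Δy_{t+1}−Δȳ) = -84.1100
Denominator Σ(Δy_t−Δȳ)² = 176.9000
r_1(Δy) = -84.1100 / 176.9000 = -0.475

-0.475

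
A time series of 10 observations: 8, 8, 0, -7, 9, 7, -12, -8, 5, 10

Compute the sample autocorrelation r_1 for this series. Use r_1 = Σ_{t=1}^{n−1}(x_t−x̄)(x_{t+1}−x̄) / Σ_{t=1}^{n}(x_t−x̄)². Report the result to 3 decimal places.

0.130

Mean x̄ = (8 + 8 + 0 − 7 + 9 + 7 − 12 − 8 + 5 + 10)/10 = 2.0000
Numerator Σ_{t=1}^{9}(x_t−x̄)(x_{t+1}−x̄) = 78.0000
Denominator Σ(x_t−x̄)² = 600.0000
r_1 = 78.0000 / 600.0000 = 0.130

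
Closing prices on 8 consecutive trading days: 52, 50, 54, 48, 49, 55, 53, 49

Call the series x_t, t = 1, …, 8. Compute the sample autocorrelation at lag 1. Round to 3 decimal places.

-0.249

Mean x̄ = (52 + 50 + 54 + 48 + 49 + 55 + 53 + 49)/8 = 51.2500
Deviations from mean: 0.7500, -1.2500, 2.7500, -3.2500, -2.2500, 3.7500, 1.7500, -2.2500
Σ(x_t−x̄)(x_{t+1}−x̄) = (-0.9375) + (-3.4375) + (-8.9375) + (7.3125) + (-8.4375) + (6.5625) + (-3.9375) = -11.8125
Denominator Σ(x_t−x̄)² = 47.5000
r_1 = -11.8125 / 47.5000 = -0.249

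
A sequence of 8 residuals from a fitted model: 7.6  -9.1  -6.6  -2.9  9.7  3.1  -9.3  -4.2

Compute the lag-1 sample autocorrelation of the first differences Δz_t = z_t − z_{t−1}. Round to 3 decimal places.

-0.081

First differences Δz: -16.7, 2.5, 3.7, 12.6, -6.6, -12.4, 5.1
Mean of differences = -1.6857
Numerator Σ(Δz_t−Δz̄)(Δz_{t+1}−Δz̄) = -53.6188
Denominator Σ(Δz_t−Δz̄)² = 661.0286
r_1(Δz) = -53.6188 / 661.0286 = -0.081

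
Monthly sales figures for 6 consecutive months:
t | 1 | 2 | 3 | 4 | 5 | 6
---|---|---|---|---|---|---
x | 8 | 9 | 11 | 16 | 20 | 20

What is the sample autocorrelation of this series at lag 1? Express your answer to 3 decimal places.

Mean x̄ = (8 + 9 + 11 + 16 + 20 + 20)/6 = 14.0000
Deviations from mean: -6.0000, -5.0000, -3.0000, 2.0000, 6.0000, 6.0000
Numerator Σ_{t=1}^{5}(x_t−x̄)(x_{t+1}−x̄) = 87.0000
Denominator Σ(x_t−x̄)² = 146.0000
r_1 = 87.0000 / 146.0000 = 0.596

0.596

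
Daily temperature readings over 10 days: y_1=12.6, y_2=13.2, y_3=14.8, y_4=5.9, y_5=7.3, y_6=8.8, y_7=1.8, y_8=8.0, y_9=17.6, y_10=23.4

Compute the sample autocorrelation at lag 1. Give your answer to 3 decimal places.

0.373

Mean ȳ = (12.6 + 13.2 + 14.8 + 5.9 + 7.3 + 8.8 + 1.8 + 8.0 + 17.6 + 23.4)/10 = 11.3400
Numerator Σ_{t=1}^{9}(y_t−ȳ)(y_{t+1}−ȳ) = 132.8784
Denominator Σ(y_t−ȳ)² = 356.1840
r_1 = 132.8784 / 356.1840 = 0.373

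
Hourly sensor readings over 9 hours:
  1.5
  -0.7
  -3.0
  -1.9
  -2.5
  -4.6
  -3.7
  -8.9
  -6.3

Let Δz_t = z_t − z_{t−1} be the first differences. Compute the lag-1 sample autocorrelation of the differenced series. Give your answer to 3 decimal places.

-0.601

First differences Δz: -2.2, -2.3, 1.1, -0.6, -2.1, 0.9, -5.2, 2.6
Mean of differences = -0.9750
Numerator Σ(Δz_t−Δz̄)(Δz_{t+1}−Δz̄) = -25.9056
Denominator Σ(Δz_t−Δz̄)² = 43.1150
r_1(Δz) = -25.9056 / 43.1150 = -0.601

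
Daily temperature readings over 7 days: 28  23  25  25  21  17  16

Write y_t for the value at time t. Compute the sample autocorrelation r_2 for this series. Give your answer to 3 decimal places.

Mean ȳ = (28 + 23 + 25 + 25 + 21 + 17 + 16)/7 = 22.1429
Deviations from mean: 5.8571, 0.8571, 2.8571, 2.8571, -1.1429, -5.1429, -6.1429
Numerator Σ_{t=1}^{5}(y_t−ȳ)(y_{t+2}−ȳ) = 8.2449
Denominator Σ(y_t−ȳ)² = 116.8571
r_2 = 8.2449 / 116.8571 = 0.071

0.071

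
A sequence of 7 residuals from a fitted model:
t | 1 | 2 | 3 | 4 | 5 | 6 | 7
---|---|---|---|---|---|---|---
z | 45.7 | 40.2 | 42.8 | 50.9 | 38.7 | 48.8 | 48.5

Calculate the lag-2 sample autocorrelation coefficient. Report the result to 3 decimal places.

Mean z̄ = (45.7 + 40.2 + 42.8 + 50.9 + 38.7 + 48.8 + 48.5)/7 = 45.0857
Deviations from mean: 0.6143, -4.8857, -2.2857, 5.8143, -6.3857, 3.7143, 3.4143
Σ(z_t−z̄)(z_{t+2}−z̄) = (-1.4041) + (-28.4069) + (14.5959) + (21.5959) + (-21.8027) = -15.4218
Denominator Σ(z_t−z̄)² = 129.5086
r_2 = -15.4218 / 129.5086 = -0.119

-0.119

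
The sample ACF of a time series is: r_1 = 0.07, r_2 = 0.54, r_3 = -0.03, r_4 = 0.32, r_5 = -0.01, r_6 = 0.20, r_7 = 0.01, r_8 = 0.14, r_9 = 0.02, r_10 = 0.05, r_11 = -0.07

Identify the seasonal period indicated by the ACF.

The largest autocorrelation is r_2 = 0.54, with weaker echoes at lags 4 (0.32) and 6 (0.20); the remaining lags stay at or below 0.14.
The dominant spike at lag 2 indicates a seasonal period of 2.

2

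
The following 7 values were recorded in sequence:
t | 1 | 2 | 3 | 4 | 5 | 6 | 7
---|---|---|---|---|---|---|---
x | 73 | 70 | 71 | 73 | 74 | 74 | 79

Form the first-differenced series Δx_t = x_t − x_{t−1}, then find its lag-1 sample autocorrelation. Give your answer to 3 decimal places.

First differences Δx: -3, 1, 2, 1, 0, 5
Mean of differences = 1.0000
Numerator Σ(Δx_t−Δx̄)(Δx_{t+1}−Δx̄) = -4.0000
Denominator Σ(Δx_t−Δx̄)² = 34.0000
r_1(Δx) = -4.0000 / 34.0000 = -0.118

-0.118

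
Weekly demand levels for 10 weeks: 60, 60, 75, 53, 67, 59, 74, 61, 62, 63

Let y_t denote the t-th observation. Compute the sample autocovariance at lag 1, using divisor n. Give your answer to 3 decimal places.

Mean ȳ = (60 + 60 + 75 + 53 + 67 + 59 + 74 + 61 + 62 + 63)/10 = 63.4000
Σ_{t=1}^{9}(y_t−ȳ)(y_{t+1}−ȳ) = -269.9600
γ_1 = -269.9600 / 10 = -26.996

-26.996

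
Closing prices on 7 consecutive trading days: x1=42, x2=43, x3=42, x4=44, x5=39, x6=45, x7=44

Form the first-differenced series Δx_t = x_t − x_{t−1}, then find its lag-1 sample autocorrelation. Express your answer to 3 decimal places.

First differences Δx: 1, -1, 2, -5, 6, -1
Mean of differences = 0.3333
Numerator Σ(Δx_t−Δx̄)(Δx_{t+1}−Δx̄) = -49.7778
Denominator Σ(Δx_t−Δx̄)² = 67.3333
r_1(Δx) = -49.7778 / 67.3333 = -0.739

-0.739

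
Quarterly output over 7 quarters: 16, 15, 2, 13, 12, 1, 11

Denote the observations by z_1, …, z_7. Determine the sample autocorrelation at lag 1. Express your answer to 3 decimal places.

-0.250

Mean z̄ = (16 + 15 + 2 + 13 + 12 + 1 + 11)/7 = 10.0000
Deviations from mean: 6.0000, 5.0000, -8.0000, 3.0000, 2.0000, -9.0000, 1.0000
Σ(z_t−z̄)(z_{t+1}−z̄) = (30.0000) + (-40.0000) + (-24.0000) + (6.0000) + (-18.0000) + (-9.0000) = -55.0000
Denominator Σ(z_t−z̄)² = 220.0000
r_1 = -55.0000 / 220.0000 = -0.250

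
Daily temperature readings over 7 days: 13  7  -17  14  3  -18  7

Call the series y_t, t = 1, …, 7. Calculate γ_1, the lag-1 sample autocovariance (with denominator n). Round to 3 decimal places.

-55.930

Mean ȳ = (13 + 7 − 17 + 14 + 3 − 18 + 7)/7 = 1.2857
Deviations: 11.7143, 5.7143, -18.2857, 12.7143, 1.7143, -19.2857, 5.7143
Σ_{t=1}^{6}(y_t−ȳ)(y_{t+1}−ȳ) = -391.5102
γ_1 = -391.5102 / 7 = -55.930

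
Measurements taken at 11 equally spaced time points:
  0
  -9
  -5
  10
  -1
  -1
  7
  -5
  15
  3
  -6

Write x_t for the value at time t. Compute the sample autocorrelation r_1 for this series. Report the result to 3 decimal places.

-0.210

Mean x̄ = (0 − 9 − 5 + 10 − 1 − 1 + 7 − 5 + 15 + 3 − 6)/11 = 0.7273
Numerator Σ_{t=1}^{10}(x_t−x̄)(x_{t+1}−x̄) = -114.7107
Denominator Σ(x_t−x̄)² = 546.1818
r_1 = -114.7107 / 546.1818 = -0.210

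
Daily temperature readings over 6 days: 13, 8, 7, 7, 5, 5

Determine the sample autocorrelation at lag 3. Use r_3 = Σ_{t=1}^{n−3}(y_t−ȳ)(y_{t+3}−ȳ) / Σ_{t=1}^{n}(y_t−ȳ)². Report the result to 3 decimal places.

-0.063

Mean ȳ = (13 + 8 + 7 + 7 + 5 + 5)/6 = 7.5000
Numerator Σ_{t=1}^{3}(y_t−ȳ)(y_{t+3}−ȳ) = -2.7500
Denominator Σ(y_t−ȳ)² = 43.5000
r_3 = -2.7500 / 43.5000 = -0.063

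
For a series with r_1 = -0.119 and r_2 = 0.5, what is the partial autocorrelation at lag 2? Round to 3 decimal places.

φ_{22} = (r_2 − r_1²) / (1 − r_1²)
r_1² = (-0.119)² = 0.014161
Numerator = 0.5 − 0.0142 = 0.4858; denominator = 1 − 0.0142 = 0.9858
φ_{22} = 0.4858 / 0.9858 = 0.493

0.493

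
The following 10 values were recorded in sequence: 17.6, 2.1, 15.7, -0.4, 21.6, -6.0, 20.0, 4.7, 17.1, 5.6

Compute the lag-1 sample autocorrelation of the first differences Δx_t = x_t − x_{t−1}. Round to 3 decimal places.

First differences Δx: -15.5, 13.6, -16.1, 22.0, -27.6, 26.0, -15.3, 12.4, -11.5
Mean of differences = -1.3333
Numerator Σ(Δx_t−Δx̄)(Δx_{t+1}−Δx̄) = -2820.6578
Denominator Σ(Δx_t−Δx̄)² = 3110.2800
r_1(Δx) = -2820.6578 / 3110.2800 = -0.907

-0.907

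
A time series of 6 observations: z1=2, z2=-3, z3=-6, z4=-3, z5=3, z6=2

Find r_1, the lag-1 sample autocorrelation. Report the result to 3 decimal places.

0.281

Mean z̄ = (2 − 3 − 6 − 3 + 3 + 2)/6 = -0.8333
Deviations from mean: 2.8333, -2.1667, -5.1667, -2.1667, 3.8333, 2.8333
Numerator Σ_{t=1}^{5}(z_t−z̄)(z_{t+1}−z̄) = 18.8056
Denominator Σ(z_t−z̄)² = 66.8333
r_1 = 18.8056 / 66.8333 = 0.281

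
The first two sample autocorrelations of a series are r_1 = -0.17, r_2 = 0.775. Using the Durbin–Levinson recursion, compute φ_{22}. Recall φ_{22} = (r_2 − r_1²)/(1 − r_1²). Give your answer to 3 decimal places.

0.768

φ_{22} = (r_2 − r_1²) / (1 − r_1²)
r_1² = (-0.17)² = 0.0289
Numerator = 0.775 − 0.0289 = 0.7461; denominator = 1 − 0.0289 = 0.9711
φ_{22} = 0.7461 / 0.9711 = 0.768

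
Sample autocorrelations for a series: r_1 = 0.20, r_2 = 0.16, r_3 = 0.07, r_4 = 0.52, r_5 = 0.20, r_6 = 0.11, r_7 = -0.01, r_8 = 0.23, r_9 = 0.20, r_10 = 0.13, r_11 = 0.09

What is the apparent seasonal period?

4

The largest autocorrelation is r_4 = 0.52, with a weaker echo at lag 8 (0.23); the remaining lags stay at or below 0.20.
The dominant spike at lag 4 indicates a seasonal period of 4.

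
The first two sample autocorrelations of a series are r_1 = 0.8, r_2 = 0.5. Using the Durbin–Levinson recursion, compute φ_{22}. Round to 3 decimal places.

-0.389

φ_{22} = (r_2 − r_1²) / (1 − r_1²)
r_1² = (0.8)² = 0.64
Numerator = 0.5 − 0.6400 = -0.1400; denominator = 1 − 0.6400 = 0.3600
φ_{22} = -0.1400 / 0.3600 = -0.389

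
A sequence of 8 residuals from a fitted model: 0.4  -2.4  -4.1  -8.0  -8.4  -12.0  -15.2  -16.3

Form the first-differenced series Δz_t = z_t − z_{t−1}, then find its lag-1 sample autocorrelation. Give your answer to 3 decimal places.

First differences Δz: -2.8, -1.7, -3.9, -0.4, -3.6, -3.2, -1.1
Mean of differences = -2.3857
Numerator Σ(Δz_t−Δz̄)(Δz_{t+1}−Δz̄) = -6.7988
Denominator Σ(Δz_t−Δz̄)² = 10.6686
r_1(Δz) = -6.7988 / 10.6686 = -0.637

-0.637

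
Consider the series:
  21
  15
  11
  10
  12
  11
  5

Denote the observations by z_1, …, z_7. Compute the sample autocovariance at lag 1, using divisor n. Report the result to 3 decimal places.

4.732

Mean z̄ = (21 + 15 + 11 + 10 + 12 + 11 + 5)/7 = 12.1429
Σ_{t=1}^{6}(z_t−z̄)(z_{t+1}−z̄) = 33.1224
γ_1 = 33.1224 / 7 = 4.732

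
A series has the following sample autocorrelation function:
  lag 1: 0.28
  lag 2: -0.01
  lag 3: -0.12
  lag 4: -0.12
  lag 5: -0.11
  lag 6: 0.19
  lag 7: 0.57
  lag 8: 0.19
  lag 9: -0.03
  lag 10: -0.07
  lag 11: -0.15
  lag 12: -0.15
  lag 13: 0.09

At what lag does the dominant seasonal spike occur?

The largest autocorrelation is r_7 = 0.57; the remaining lags stay at or below 0.28.
The dominant spike at lag 7 indicates a seasonal period of 7.

7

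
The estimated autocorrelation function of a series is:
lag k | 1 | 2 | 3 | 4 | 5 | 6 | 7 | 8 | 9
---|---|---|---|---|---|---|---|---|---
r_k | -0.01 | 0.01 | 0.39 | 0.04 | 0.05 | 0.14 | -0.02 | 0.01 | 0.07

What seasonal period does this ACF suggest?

The largest autocorrelation is r_3 = 0.39; the remaining lags stay at or below 0.14.
The dominant spike at lag 3 indicates a seasonal period of 3.

3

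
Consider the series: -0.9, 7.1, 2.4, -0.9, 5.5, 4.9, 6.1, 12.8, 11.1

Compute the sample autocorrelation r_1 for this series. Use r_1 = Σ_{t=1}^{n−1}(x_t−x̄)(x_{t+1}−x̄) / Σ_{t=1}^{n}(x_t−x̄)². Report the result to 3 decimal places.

Mean x̄ = (-0.9 + 7.1 + 2.4 − 0.9 + 5.5 + 4.9 + 6.1 + 12.8 + 11.1)/9 = 5.3444
Numerator Σ_{t=1}^{8}(x_t−x̄)(x_{t+1}−x̄) = 49.4225
Denominator Σ(x_t−x̄)² = 179.2422
r_1 = 49.4225 / 179.2422 = 0.276

0.276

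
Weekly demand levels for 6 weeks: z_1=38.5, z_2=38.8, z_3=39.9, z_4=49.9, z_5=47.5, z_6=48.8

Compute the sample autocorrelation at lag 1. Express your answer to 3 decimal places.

Mean z̄ = (38.5 + 38.8 + 39.9 + 49.9 + 47.5 + 48.8)/6 = 43.9000
Deviations from mean: -5.4000, -5.1000, -4.0000, 6.0000, 3.6000, 4.9000
Σ(z_t−z̄)(z_{t+1}−z̄) = (27.5400) + (20.4000) + (-24.0000) + (21.6000) + (17.6400) = 63.1800
Denominator Σ(z_t−z̄)² = 144.1400
r_1 = 63.1800 / 144.1400 = 0.438

0.438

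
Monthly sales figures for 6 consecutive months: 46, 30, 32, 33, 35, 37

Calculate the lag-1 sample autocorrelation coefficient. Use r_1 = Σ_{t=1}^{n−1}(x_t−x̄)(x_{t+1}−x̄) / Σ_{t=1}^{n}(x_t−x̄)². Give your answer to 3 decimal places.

Mean x̄ = (46 + 30 + 32 + 33 + 35 + 37)/6 = 35.5000
Deviations from mean: 10.5000, -5.5000, -3.5000, -2.5000, -0.5000, 1.5000
Numerator Σ_{t=1}^{5}(x_t−x̄)(x_{t+1}−x̄) = -29.2500
Denominator Σ(x_t−x̄)² = 161.5000
r_1 = -29.2500 / 161.5000 = -0.181

-0.181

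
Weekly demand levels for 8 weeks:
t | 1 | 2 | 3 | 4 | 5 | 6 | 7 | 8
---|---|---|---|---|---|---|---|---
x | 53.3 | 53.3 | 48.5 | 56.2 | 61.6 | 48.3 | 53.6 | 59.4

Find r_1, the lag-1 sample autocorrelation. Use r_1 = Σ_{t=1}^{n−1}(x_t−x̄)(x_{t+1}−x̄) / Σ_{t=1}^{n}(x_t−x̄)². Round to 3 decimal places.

Mean x̄ = (53.3 + 53.3 + 48.5 + 56.2 + 61.6 + 48.3 + 53.6 + 59.4)/8 = 54.2750
Σ(x_t−x̄)(x_{t+1}−x̄) = (0.9506) + (5.6306) + (-11.1169) + (14.1006) + (-43.7669) + (4.0331) + (-3.4594) = -33.6281
Denominator Σ(x_t−x̄)² = 155.0350
r_1 = -33.6281 / 155.0350 = -0.217

-0.217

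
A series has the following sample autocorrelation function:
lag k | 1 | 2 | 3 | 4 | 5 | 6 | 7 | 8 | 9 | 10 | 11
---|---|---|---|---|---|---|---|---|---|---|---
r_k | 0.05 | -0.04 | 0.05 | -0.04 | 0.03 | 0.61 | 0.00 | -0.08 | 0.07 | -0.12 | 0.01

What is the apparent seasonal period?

6

The largest autocorrelation is r_6 = 0.61; the remaining lags stay at or below 0.07.
The dominant spike at lag 6 indicates a seasonal period of 6.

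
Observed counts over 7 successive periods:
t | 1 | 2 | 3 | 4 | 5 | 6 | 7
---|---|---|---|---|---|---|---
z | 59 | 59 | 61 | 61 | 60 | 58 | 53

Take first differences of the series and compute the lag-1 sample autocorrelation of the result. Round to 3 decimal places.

0.357

First differences Δz: 0, 2, 0, -1, -2, -5
Mean of differences = -1.0000
Numerator Σ(Δz_t−Δz̄)(Δz_{t+1}−Δz̄) = 10.0000
Denominator Σ(Δz_t−Δz̄)² = 28.0000
r_1(Δz) = 10.0000 / 28.0000 = 0.357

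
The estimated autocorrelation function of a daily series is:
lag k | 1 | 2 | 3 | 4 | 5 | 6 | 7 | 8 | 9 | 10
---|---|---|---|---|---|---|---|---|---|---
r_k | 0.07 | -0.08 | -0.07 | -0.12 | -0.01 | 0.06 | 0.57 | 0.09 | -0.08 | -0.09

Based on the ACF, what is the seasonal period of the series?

7

The largest autocorrelation is r_7 = 0.57; the remaining lags stay at or below 0.09.
The dominant spike at lag 7 indicates a seasonal period of 7.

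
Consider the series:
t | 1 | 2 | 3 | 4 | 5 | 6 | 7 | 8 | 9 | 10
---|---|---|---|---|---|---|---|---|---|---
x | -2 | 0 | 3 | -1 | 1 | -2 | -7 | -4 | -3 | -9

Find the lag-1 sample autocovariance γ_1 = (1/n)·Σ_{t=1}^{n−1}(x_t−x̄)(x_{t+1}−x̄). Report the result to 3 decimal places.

Mean x̄ = (-2 + 0 + 3 − 1 + 1 − 2 − 7 − 4 − 3 − 9)/10 = -2.4000
Σ_{t=1}^{9}(x_t−x̄)(x_{t+1}−x̄) = 38.0400
γ_1 = 38.0400 / 10 = 3.804

3.804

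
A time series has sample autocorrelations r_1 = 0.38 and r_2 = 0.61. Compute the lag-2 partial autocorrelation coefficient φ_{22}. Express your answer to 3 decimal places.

0.544

φ_{22} = (r_2 − r_1²) / (1 − r_1²)
r_1² = (0.38)² = 0.1444
Numerator = 0.61 − 0.1444 = 0.4656; denominator = 1 − 0.1444 = 0.8556
φ_{22} = 0.4656 / 0.8556 = 0.544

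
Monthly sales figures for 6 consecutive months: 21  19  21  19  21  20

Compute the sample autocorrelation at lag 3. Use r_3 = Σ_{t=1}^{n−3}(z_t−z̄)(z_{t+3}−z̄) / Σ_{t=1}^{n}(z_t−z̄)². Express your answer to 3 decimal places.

-0.431

Mean z̄ = (21 + 19 + 21 + 19 + 21 + 20)/6 = 20.1667
Deviations from mean: 0.8333, -1.1667, 0.8333, -1.1667, 0.8333, -0.1667
Numerator Σ_{t=1}^{3}(z_t−z̄)(z_{t+3}−z̄) = -2.0833
Denominator Σ(z_t−z̄)² = 4.8333
r_3 = -2.0833 / 4.8333 = -0.431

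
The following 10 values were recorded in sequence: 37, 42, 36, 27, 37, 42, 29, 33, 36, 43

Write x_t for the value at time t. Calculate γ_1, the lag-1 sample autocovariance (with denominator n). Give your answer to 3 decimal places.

-1.684

Mean x̄ = (37 + 42 + 36 + 27 + 37 + 42 + 29 + 33 + 36 + 43)/10 = 36.2000
Σ_{t=1}^{9}(x_t−x̄)(x_{t+1}−x̄) = -16.8400
γ_1 = -16.8400 / 10 = -1.684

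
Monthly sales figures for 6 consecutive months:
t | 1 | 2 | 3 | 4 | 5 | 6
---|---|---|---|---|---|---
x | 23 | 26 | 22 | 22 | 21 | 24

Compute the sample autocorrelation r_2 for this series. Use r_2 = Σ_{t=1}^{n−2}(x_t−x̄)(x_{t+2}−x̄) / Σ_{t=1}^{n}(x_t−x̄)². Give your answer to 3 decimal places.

Mean x̄ = (23 + 26 + 22 + 22 + 21 + 24)/6 = 23.0000
Deviations from mean: 0.0000, 3.0000, -1.0000, -1.0000, -2.0000, 1.0000
Σ(x_t−x̄)(x_{t+2}−x̄) = (0.0000) + (-3.0000) + (2.0000) + (-1.0000) = -2.0000
Denominator Σ(x_t−x̄)² = 16.0000
r_2 = -2.0000 / 16.0000 = -0.125

-0.125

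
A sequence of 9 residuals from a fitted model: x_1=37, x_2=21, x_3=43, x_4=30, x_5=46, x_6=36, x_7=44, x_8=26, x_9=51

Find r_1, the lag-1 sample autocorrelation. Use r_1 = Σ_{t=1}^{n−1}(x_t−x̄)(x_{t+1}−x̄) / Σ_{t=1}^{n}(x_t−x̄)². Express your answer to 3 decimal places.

Mean x̄ = (37 + 21 + 43 + 30 + 46 + 36 + 44 + 26 + 51)/9 = 37.1111
Numerator Σ_{t=1}^{8}(x_t−x̄)(x_{t+1}−x̄) = -446.5679
Denominator Σ(x_t−x̄)² = 788.8889
r_1 = -446.5679 / 788.8889 = -0.566

-0.566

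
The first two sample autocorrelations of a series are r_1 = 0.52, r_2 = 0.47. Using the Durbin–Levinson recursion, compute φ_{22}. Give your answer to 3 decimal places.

0.274

φ_{22} = (r_2 − r_1²) / (1 − r_1²)
r_1² = (0.52)² = 0.2704
Numerator = 0.47 − 0.2704 = 0.1996; denominator = 1 − 0.2704 = 0.7296
φ_{22} = 0.1996 / 0.7296 = 0.274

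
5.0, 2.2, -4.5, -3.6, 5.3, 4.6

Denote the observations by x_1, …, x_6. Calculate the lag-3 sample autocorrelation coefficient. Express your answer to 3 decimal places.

Mean x̄ = (5.0 + 2.2 − 4.5 − 3.6 + 5.3 + 4.6)/6 = 1.5000
Numerator Σ_{t=1}^{3}(x_t−x̄)(x_{t+3}−x̄) = -33.7900
Denominator Σ(x_t−x̄)² = 98.8000
r_3 = -33.7900 / 98.8000 = -0.342

-0.342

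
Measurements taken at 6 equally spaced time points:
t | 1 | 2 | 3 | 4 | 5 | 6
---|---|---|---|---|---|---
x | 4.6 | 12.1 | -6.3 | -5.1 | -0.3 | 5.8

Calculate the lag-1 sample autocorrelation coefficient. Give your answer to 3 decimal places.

Mean x̄ = (4.6 + 12.1 − 6.3 − 5.1 − 0.3 + 5.8)/6 = 1.8000
Deviations from mean: 2.8000, 10.3000, -8.1000, -6.9000, -2.1000, 4.0000
Numerator Σ_{t=1}^{5}(x_t−x̄)(x_{t+1}−x̄) = 7.3900
Denominator Σ(x_t−x̄)² = 247.5600
r_1 = 7.3900 / 247.5600 = 0.030

0.030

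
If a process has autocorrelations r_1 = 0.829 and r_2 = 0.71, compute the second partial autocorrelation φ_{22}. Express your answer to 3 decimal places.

0.073

φ_{22} = (r_2 − r_1²) / (1 − r_1²)
r_1² = (0.829)² = 0.687241
Numerator = 0.71 − 0.6872 = 0.0228; denominator = 1 − 0.6872 = 0.3128
φ_{22} = 0.0228 / 0.3128 = 0.073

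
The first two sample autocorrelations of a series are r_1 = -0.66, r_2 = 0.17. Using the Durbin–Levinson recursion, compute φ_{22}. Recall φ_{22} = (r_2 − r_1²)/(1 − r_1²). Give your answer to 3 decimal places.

φ_{22} = (r_2 − r_1²) / (1 − r_1²)
r_1² = (-0.66)² = 0.4356
Numerator = 0.17 − 0.4356 = -0.2656; denominator = 1 − 0.4356 = 0.5644
φ_{22} = -0.2656 / 0.5644 = -0.471

-0.471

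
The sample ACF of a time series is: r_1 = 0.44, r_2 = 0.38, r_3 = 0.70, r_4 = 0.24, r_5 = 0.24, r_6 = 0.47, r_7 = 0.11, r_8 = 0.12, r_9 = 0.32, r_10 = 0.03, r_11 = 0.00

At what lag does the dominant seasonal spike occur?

3

The largest autocorrelation is r_3 = 0.70, with a weaker echo at lag 6 (0.47); the remaining lags stay at or below 0.44. The elevated value at lag 1 (0.44), dropping to 0.38 at lag 2, reflects decaying short-term dependence rather than seasonality.
The dominant spike at lag 3 indicates a seasonal period of 3.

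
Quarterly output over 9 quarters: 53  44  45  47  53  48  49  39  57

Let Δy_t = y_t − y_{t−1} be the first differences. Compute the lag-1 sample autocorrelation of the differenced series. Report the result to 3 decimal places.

-0.382

First differences Δy: -9, 1, 2, 6, -5, 1, -10, 18
Mean of differences = 0.5000
Numerator Σ(Δy_t−Δȳ)(Δy_{t+1}−Δȳ) = -217.7500
Denominator Σ(Δy_t−Δȳ)² = 570.0000
r_1(Δy) = -217.7500 / 570.0000 = -0.382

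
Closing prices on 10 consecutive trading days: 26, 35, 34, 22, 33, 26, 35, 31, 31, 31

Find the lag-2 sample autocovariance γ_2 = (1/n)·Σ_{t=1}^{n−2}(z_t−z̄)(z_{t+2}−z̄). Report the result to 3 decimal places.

0.428

Mean z̄ = (26 + 35 + 34 + 22 + 33 + 26 + 35 + 31 + 31 + 31)/10 = 30.4000
Σ_{t=1}^{8}(z_t−z̄)(z_{t+2}−z̄) = 4.2800
γ_2 = 4.2800 / 10 = 0.428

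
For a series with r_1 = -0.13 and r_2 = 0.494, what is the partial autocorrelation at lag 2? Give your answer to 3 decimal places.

0.485

φ_{22} = (r_2 − r_1²) / (1 − r_1²)
r_1² = (-0.13)² = 0.0169
Numerator = 0.494 − 0.0169 = 0.4771; denominator = 1 − 0.0169 = 0.9831
φ_{22} = 0.4771 / 0.9831 = 0.485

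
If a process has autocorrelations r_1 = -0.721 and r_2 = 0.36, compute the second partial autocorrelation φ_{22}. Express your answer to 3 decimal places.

φ_{22} = (r_2 − r_1²) / (1 − r_1²)
r_1² = (-0.721)² = 0.519841
Numerator = 0.36 − 0.5198 = -0.1598; denominator = 1 − 0.5198 = 0.4802
φ_{22} = -0.1598 / 0.4802 = -0.333

-0.333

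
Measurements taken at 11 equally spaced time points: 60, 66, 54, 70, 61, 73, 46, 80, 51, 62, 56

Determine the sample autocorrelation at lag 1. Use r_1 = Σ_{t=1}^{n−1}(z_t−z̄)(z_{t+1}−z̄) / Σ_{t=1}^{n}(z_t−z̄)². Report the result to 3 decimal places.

Mean z̄ = (60 + 66 + 54 + 70 + 61 + 73 + 46 + 80 + 51 + 62 + 56)/11 = 61.7273
Numerator Σ_{t=1}^{10}(z_t−z̄)(z_{t+1}−z̄) = -783.7107
Denominator Σ(z_t−z̄)² = 1006.1818
r_1 = -783.7107 / 1006.1818 = -0.779

-0.779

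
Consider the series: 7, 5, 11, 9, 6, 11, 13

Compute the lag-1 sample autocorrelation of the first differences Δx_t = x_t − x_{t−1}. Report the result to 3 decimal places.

-0.395

First differences Δx: -2, 6, -2, -3, 5, 2
Mean of differences = 1.0000
Numerator Σ(Δx_t−Δx̄)(Δx_{t+1}−Δx̄) = -30.0000
Denominator Σ(Δx_t−Δx̄)² = 76.0000
r_1(Δx) = -30.0000 / 76.0000 = -0.395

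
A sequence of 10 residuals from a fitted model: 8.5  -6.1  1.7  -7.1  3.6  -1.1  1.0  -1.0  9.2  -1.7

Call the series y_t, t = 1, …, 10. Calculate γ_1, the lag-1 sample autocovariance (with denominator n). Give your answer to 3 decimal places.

Mean ȳ = (8.5 − 6.1 + 1.7 − 7.1 + 3.6 − 1.1 + 1.0 − 1.0 + 9.2 − 1.7)/10 = 0.7000
Σ_{t=1}^{9}(y_t−ȳ)(y_{t+1}−ȳ) = -131.3800
γ_1 = -131.3800 / 10 = -13.138

-13.138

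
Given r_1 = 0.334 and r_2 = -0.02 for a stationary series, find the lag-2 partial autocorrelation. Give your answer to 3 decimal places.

-0.148

φ_{22} = (r_2 − r_1²) / (1 − r_1²)
r_1² = (0.334)² = 0.111556
Numerator = -0.02 − 0.1116 = -0.1316; denominator = 1 − 0.1116 = 0.8884
φ_{22} = -0.1316 / 0.8884 = -0.148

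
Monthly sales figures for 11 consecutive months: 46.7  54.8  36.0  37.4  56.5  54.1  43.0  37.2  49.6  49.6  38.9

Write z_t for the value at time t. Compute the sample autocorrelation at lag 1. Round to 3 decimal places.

-0.072

Mean z̄ = (46.7 + 54.8 + 36.0 + 37.4 + 56.5 + 54.1 + 43.0 + 37.2 + 49.6 + 49.6 + 38.9)/11 = 45.8000
Numerator Σ_{t=1}^{10}(z_t−z̄)(z_{t+1}−z̄) = -42.4700
Denominator Σ(z_t−z̄)² = 590.0800
r_1 = -42.4700 / 590.0800 = -0.072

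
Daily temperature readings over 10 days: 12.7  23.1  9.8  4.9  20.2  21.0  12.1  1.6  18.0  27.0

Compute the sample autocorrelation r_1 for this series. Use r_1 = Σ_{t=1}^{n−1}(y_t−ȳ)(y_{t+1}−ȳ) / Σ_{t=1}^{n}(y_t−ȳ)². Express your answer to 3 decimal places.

Mean ȳ = (12.7 + 23.1 + 9.8 + 4.9 + 20.2 + 21.0 + 12.1 + 1.6 + 18.0 + 27.0)/10 = 15.0400
Numerator Σ_{t=1}^{9}(y_t−ȳ)(y_{t+1}−ȳ) = -11.9196
Denominator Σ(y_t−ȳ)² = 603.9440
r_1 = -11.9196 / 603.9440 = -0.020

-0.020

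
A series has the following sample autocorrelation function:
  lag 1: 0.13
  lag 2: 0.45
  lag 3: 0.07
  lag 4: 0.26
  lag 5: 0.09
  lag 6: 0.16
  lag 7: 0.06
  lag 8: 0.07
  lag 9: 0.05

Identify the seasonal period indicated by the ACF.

2

The largest autocorrelation is r_2 = 0.45, with weaker echoes at lags 4 (0.26) and 6 (0.16); the remaining lags stay at or below 0.13.
The dominant spike at lag 2 indicates a seasonal period of 2.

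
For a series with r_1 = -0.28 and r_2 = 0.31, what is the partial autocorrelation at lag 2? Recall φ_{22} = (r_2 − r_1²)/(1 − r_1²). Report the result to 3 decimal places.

φ_{22} = (r_2 − r_1²) / (1 − r_1²)
r_1² = (-0.28)² = 0.0784
Numerator = 0.31 − 0.0784 = 0.2316; denominator = 1 − 0.0784 = 0.9216
φ_{22} = 0.2316 / 0.9216 = 0.251

0.251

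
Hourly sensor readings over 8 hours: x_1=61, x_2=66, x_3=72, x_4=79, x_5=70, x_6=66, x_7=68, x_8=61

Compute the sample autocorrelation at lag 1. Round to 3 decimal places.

Mean x̄ = (61 + 66 + 72 + 79 + 70 + 66 + 68 + 61)/8 = 67.8750
Deviations from mean: -6.8750, -1.8750, 4.1250, 11.1250, 2.1250, -1.8750, 0.1250, -6.8750
Σ(x_t−x̄)(x_{t+1}−x̄) = (12.8906) + (-7.7344) + (45.8906) + (23.6406) + (-3.9844) + (-0.2344) + (-0.8594) = 69.6094
Denominator Σ(x_t−x̄)² = 246.8750
r_1 = 69.6094 / 246.8750 = 0.282

0.282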